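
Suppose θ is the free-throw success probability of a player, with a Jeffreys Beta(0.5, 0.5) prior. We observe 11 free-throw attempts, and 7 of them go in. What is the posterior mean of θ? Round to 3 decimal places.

The binomial likelihood is conjugate to the Beta prior: with 7 successes and 4 failures, the posterior is Beta(0.5+7, 0.5+4) = Beta(7.5, 4.5).
Posterior mean = α/(α+β) = 7.5/12 = 0.625.

Posterior mean ≈ 0.625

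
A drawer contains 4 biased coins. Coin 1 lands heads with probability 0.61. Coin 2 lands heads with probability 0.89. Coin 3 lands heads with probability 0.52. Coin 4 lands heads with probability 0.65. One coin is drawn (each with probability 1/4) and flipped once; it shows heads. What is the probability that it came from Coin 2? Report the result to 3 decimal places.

Posterior probability ≈ 0.333

Tabulate prior·likelihood by source: [1] prior 0.25, lik 0.61, product 0.1525; [2] prior 0.25, lik 0.89, product 0.2225; [3] prior 0.25, lik 0.52, product 0.1300; [4] prior 0.25, lik 0.65, product 0.1625.
Normalizing constant = 0.66750; the posterior for Coin 2 is its product over the sum, 0.2225/0.66750 = 0.333.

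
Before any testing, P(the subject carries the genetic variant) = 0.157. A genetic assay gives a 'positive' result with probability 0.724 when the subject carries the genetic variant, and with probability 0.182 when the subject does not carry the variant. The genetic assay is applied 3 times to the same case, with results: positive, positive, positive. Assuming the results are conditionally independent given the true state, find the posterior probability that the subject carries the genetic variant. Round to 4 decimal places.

Let H be the event that the subject carries the genetic variant; start with P(H) = 0.157. P('positive'|H) = 0.724, P('positive'|¬H) = 0.182.
Update on result 1 ('positive'): P(H) ← 0.724·0.1570 / (0.724·0.1570 + 0.182·0.8430) = 0.11367/0.26709 = 0.4256.
Update on result 2 ('positive'): P(H) ← 0.724·0.4256 / (0.724·0.4256 + 0.182·0.5744) = 0.30811/0.41266 = 0.7467.
Update on result 3 ('positive'): P(H) ← 0.724·0.7467 / (0.724·0.7467 + 0.182·0.2533) = 0.54058/0.58669 = 0.9214.

Posterior P(H) ≈ 0.9214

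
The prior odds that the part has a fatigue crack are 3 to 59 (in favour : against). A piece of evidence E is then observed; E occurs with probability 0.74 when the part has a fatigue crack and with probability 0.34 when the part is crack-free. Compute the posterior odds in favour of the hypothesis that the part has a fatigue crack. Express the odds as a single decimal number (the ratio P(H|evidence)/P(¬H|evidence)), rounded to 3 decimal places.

Posterior odds ≈ 0.111

Prior odds = 3/59 = 0.050847.
Likelihood ratio for E = 0.74/0.34 = 2.1765.
Posterior odds = prior odds × LR = 0.11067.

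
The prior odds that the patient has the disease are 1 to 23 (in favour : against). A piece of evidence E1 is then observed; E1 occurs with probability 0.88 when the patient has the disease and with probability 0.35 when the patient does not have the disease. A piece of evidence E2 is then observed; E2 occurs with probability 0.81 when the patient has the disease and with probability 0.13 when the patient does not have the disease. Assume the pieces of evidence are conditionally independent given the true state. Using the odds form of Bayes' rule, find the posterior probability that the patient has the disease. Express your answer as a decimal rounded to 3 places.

Posterior probability ≈ 0.405

Prior odds = 1/23 = 0.043478. In log-odds, ln(0.043478) = -3.1355.
Add log likelihood ratios: ln(2.5143) + ln(6.2308) = 2.7515.
Posterior log-odds = -0.38401, so posterior odds = exp(-0.38401) = 0.68113. Converting, P(H|E) = 0.68113/1.6811 = 0.405.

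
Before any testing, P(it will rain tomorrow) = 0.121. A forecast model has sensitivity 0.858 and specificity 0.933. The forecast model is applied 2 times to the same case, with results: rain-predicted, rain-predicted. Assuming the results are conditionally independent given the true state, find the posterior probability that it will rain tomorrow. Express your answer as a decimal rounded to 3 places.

Let H be the event that it will rain tomorrow; start with P(H) = 0.121. P('rain-predicted'|H) = 0.858, P('rain-predicted'|¬H) = 0.067.
Update on result 1 ('rain-predicted'): P(H) ← 0.858·0.1210 / (0.858·0.1210 + 0.067·0.8790) = 0.10382/0.16271 = 0.6381.
Update on result 2 ('rain-predicted'): P(H) ← 0.858·0.6381 / (0.858·0.6381 + 0.067·0.3619) = 0.54745/0.57170 = 0.9576.

Posterior P(H) ≈ 0.958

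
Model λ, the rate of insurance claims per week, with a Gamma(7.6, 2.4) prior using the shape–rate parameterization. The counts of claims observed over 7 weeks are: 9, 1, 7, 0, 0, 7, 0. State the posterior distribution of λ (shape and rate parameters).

The Poisson likelihood adds the total count to the shape and the number of exposure periods to the rate. Here ∑xᵢ = 24 and n = 7, so shape 7.6→31.6 and rate 2.4→9.4.

Posterior: Gamma(shape=31.6, rate=9.4)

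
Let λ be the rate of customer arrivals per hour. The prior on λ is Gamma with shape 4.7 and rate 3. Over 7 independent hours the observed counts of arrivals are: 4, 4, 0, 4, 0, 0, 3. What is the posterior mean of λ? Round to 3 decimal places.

Posterior mean ≈ 1.970

The Poisson likelihood adds the total count to the shape and the number of exposure periods to the rate. Here ∑xᵢ = 15 and n = 7, so shape 4.7→19.7 and rate 3→10.
E[λ | data] = 19.7/10 = 1.970.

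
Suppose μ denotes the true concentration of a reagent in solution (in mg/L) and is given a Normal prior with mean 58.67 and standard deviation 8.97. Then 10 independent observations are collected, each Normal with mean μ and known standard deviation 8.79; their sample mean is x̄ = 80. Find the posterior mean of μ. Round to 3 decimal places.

Posterior mean ≈ 78.131

With known σ, the Normal prior is conjugate. Weight on the data is w = (n/σ²)/(n/σ² + 1/τ₀²) = 0.129426/(0.129426+0.0124284) = 0.91239.
Posterior mean = w·x̄ + (1−w)·μ₀ = 0.91239·80 + 0.087614·58.67 = 78.131.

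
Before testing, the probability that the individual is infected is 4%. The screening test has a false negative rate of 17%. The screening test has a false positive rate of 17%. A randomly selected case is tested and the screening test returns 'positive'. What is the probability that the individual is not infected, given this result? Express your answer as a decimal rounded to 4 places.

Write H for 'the individual is infected'. Prior odds H:¬H = 0.04/0.96 = 0.041667. For the 'positive' outcome, the likelihood ratio is 0.83/0.17 = 4.8824.
Posterior odds = 0.041667 × 4.8824 = 0.20343, so P(H|E) = 0.20343/(1+0.20343) = 0.1690. Then P(¬H|E) = 1 − 0.1690 = 0.8310.

P(¬H | E) ≈ 0.8310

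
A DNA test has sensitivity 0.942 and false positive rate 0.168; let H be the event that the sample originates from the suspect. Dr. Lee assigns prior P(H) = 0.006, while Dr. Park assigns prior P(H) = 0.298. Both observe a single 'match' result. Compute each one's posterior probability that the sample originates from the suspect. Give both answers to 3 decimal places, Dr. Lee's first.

Dr. Lee: 0.033; Dr. Park: 0.704

P('+'|H) = 0.942, P('+'|¬H) = 0.168.
Dr. Lee: numerator 0.942·0.006 = 0.0056520; evidence = 0.0056520+0.168·0.994 = 0.17264; posterior = 0.033.
Dr. Park: numerator 0.942·0.298 = 0.28072; evidence = 0.28072+0.168·0.702 = 0.39865; posterior = 0.704.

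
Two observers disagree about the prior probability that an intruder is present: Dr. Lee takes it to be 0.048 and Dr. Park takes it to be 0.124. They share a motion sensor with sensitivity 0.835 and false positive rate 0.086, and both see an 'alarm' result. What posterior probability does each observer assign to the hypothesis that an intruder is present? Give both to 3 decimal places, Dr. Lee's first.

Dr. Lee: 0.329; Dr. Park: 0.579

P('+'|H) = 0.835, P('+'|¬H) = 0.086.
Dr. Lee: numerator 0.835·0.048 = 0.040080; evidence = 0.040080+0.086·0.952 = 0.12195; posterior = 0.329.
Dr. Park: numerator 0.835·0.124 = 0.10354; evidence = 0.10354+0.086·0.876 = 0.17888; posterior = 0.579.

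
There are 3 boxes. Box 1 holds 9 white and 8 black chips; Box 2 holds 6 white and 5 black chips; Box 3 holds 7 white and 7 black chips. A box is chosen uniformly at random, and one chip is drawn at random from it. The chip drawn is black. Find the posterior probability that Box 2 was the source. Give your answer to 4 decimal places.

Tabulate prior·likelihood by source: [1] prior 0.333333, lik 0.4706, product 0.1569; [2] prior 0.333333, lik 0.4545, product 0.1515; [3] prior 0.333333, lik 0.5, product 0.1667.
Normalizing constant = 0.47504; the posterior for Box 2 is its product over the sum, 0.1515/0.47504 = 0.3189.

Posterior probability ≈ 0.3189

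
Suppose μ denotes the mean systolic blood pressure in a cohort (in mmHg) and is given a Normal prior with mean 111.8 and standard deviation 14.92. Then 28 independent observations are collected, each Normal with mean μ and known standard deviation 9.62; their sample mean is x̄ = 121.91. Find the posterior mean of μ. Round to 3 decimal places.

Prior precision 1/τ₀² = 1/14.92² = 0.00449223; data precision n/σ² = 28/9.62² = 0.302557.
Posterior precision = 0.00449223 + 0.302557 = 0.307050.
Posterior mean = (0.00449223·111.8 + 0.302557·121.91) / 0.307050 = 121.762.

Posterior mean ≈ 121.762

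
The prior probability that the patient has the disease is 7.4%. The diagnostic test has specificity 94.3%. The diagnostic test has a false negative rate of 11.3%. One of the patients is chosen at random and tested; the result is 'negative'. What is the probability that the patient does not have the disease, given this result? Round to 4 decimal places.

P(¬H | E) ≈ 0.9905

Let H be the event that the patient has the disease. P(H) = 0.074, so P(¬H) = 0.926. With E the 'negative' result, P(E|H) = 0.113 and P(E|¬H) = 0.943.
P(E) = 0.113·0.074 + 0.943·0.926 = 0.0083620 + 0.87322 = 0.88158.
By Bayes' theorem, P(H|E) = 0.0083620 / 0.88158 = 0.0095. Hence P(¬H|E) = 1 − 0.0095 = 0.9905.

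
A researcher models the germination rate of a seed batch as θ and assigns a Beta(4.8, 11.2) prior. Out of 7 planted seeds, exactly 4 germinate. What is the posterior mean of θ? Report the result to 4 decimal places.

The binomial likelihood is conjugate to the Beta prior: with 4 successes and 3 failures, the posterior is Beta(4.8+4, 11.2+3) = Beta(8.8, 14.2).
E[θ | data] = 8.8/(8.8+14.2) = 0.3826.

Posterior mean ≈ 0.3826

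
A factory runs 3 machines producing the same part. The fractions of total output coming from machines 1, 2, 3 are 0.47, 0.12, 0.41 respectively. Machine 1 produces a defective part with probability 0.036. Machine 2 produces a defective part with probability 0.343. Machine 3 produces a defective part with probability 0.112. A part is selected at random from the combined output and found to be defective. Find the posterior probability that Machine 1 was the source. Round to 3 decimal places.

Posterior probability ≈ 0.163

Tabulate prior·likelihood by source: [1] prior 0.47, lik 0.036, product 0.01692; [2] prior 0.12, lik 0.343, product 0.04116; [3] prior 0.41, lik 0.112, product 0.04592.
Normalizing constant = 0.10400; the posterior for Machine 1 is its product over the sum, 0.01692/0.10400 = 0.163.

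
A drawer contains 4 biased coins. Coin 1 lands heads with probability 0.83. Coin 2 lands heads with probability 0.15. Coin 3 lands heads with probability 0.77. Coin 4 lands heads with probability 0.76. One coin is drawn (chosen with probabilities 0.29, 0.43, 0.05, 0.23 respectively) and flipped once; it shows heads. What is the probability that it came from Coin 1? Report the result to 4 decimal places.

P(heads|C1) = 0.83; P(heads|C2) = 0.15; P(heads|C3) = 0.77; P(heads|C4) = 0.76.
Prior × likelihood for each source: 0.29·0.83=0.2407, 0.43·0.15=0.06450, 0.05·0.77=0.03850, 0.23·0.76=0.1748. Summing gives P(heads) = 0.51850.
P(Coin 1 | heads) = 0.2407 / 0.51850 = 0.4642.

Posterior probability ≈ 0.4642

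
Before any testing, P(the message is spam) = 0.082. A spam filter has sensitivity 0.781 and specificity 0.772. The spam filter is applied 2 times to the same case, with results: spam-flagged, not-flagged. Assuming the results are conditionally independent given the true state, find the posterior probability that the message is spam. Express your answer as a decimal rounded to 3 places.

Let H be the event that the message is spam; start with P(H) = 0.082. P('spam-flagged'|H) = 0.781, P('spam-flagged'|¬H) = 0.228.
Update on result 1 ('spam-flagged'): P(H) ← 0.781·0.0820 / (0.781·0.0820 + 0.228·0.9180) = 0.064042/0.27335 = 0.2343.
Update on result 2 ('not-flagged'): P(H) ← 0.219·0.2343 / (0.219·0.2343 + 0.772·0.7657) = 0.051309/0.64244 = 0.0799.

Posterior P(H) ≈ 0.080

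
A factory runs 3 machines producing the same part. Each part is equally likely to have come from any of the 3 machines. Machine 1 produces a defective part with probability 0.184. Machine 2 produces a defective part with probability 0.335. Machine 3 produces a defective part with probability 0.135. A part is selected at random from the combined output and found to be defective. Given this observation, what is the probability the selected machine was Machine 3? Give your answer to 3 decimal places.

Posterior probability ≈ 0.206

Tabulate prior·likelihood by source: [1] prior 0.333333, lik 0.184, product 0.06133; [2] prior 0.333333, lik 0.335, product 0.1117; [3] prior 0.333333, lik 0.135, product 0.04500.
Normalizing constant = 0.21800; the posterior for Machine 3 is its product over the sum, 0.04500/0.21800 = 0.206.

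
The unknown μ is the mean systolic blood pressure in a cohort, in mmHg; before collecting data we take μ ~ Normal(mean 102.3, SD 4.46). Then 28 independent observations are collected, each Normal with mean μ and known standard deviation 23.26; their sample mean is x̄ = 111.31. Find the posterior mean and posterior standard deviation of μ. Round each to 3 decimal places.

Posterior mean ≈ 106.870; posterior SD ≈ 3.131

Prior precision 1/τ₀² = 1/4.46² = 0.0502725; data precision n/σ² = 28/23.26² = 0.0517534.
Posterior precision = 0.0502725 + 0.0517534 = 0.102026, giving posterior SD = 1/√0.102026 = 3.131.
Posterior mean = (0.0502725·102.3 + 0.0517534·111.31) / 0.102026 = 106.870.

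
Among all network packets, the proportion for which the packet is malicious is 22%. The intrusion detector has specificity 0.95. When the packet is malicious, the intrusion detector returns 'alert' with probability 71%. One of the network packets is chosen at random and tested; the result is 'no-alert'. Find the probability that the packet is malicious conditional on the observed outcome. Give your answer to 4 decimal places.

Let H be the event that the packet is malicious. P(H) = 0.22, so P(¬H) = 0.78. With E the 'no-alert' result, P(E|H) = 0.29 and P(E|¬H) = 0.95.
P(E) = 0.29·0.22 + 0.95·0.78 = 0.063800 + 0.74100 = 0.80480.
By Bayes' theorem, P(H|E) = 0.063800 / 0.80480 = 0.0793.

P(H | E) ≈ 0.0793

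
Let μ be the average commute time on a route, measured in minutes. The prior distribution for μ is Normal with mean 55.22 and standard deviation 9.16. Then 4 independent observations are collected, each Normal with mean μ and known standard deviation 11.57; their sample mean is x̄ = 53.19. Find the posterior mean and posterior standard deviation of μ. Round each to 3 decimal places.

Prior precision 1/τ₀² = 1/9.16² = 0.0119182; data precision n/σ² = 4/11.57² = 0.0298809.
Posterior precision = 0.0119182 + 0.0298809 = 0.0417990, giving posterior SD = 1/√0.0417990 = 4.891.
Posterior mean = (0.0119182·55.22 + 0.0298809·53.19) / 0.0417990 = 53.769.

Posterior mean ≈ 53.769; posterior SD ≈ 4.891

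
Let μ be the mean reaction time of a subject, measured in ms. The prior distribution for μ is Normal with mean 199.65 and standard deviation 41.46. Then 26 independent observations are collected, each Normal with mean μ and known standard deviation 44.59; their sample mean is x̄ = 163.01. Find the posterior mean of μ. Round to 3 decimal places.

Prior precision 1/τ₀² = 1/41.46² = 0.00058176; data precision n/σ² = 26/44.59² = 0.0130767.
Posterior precision = 0.00058176 + 0.0130767 = 0.0136585.
Posterior mean = (0.00058176·199.65 + 0.0130767·163.01) / 0.0136585 = 164.571.

Posterior mean ≈ 164.571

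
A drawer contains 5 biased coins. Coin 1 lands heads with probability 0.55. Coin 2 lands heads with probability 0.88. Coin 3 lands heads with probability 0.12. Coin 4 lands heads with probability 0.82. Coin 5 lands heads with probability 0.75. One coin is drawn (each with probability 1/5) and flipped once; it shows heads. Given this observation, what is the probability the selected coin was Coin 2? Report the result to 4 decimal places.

Posterior probability ≈ 0.2821

Tabulate prior·likelihood by source: [1] prior 0.2, lik 0.55, product 0.1100; [2] prior 0.2, lik 0.88, product 0.1760; [3] prior 0.2, lik 0.12, product 0.02400; [4] prior 0.2, lik 0.82, product 0.1640; [5] prior 0.2, lik 0.75, product 0.1500.
Normalizing constant = 0.62400; the posterior for Coin 2 is its product over the sum, 0.1760/0.62400 = 0.2821.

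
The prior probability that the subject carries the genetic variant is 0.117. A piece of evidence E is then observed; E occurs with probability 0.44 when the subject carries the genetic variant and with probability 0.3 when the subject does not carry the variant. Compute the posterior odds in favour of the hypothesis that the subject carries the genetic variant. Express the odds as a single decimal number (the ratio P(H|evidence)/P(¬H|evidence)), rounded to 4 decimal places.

Prior odds = 0.117/(1−0.117) = 0.13250. In log-odds, ln(0.13250) = -2.0212.
Add log likelihood ratio: ln(1.4667) = 0.38299.
Posterior log-odds = -1.6382, so posterior odds = exp(-1.6382) = 0.19434.

Posterior odds ≈ 0.1943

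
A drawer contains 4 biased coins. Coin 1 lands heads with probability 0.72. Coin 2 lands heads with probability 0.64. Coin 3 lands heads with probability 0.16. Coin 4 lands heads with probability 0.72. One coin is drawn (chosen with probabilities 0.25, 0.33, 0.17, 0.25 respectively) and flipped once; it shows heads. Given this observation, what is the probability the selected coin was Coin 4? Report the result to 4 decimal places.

Posterior probability ≈ 0.3008

Tabulate prior·likelihood by source: [1] prior 0.25, lik 0.72, product 0.1800; [2] prior 0.33, lik 0.64, product 0.2112; [3] prior 0.17, lik 0.16, product 0.02720; [4] prior 0.25, lik 0.72, product 0.1800.
Normalizing constant = 0.59840; the posterior for Coin 4 is its product over the sum, 0.1800/0.59840 = 0.3008.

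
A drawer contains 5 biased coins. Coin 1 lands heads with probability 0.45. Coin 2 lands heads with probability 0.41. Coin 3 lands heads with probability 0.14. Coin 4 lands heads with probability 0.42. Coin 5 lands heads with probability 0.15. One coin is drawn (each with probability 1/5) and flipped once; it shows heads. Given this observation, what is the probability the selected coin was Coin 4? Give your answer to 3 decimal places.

Tabulate prior·likelihood by source: [1] prior 0.2, lik 0.45, product 0.09000; [2] prior 0.2, lik 0.41, product 0.08200; [3] prior 0.2, lik 0.14, product 0.02800; [4] prior 0.2, lik 0.42, product 0.08400; [5] prior 0.2, lik 0.15, product 0.03000.
Normalizing constant = 0.31400; the posterior for Coin 4 is its product over the sum, 0.08400/0.31400 = 0.268.

Posterior probability ≈ 0.268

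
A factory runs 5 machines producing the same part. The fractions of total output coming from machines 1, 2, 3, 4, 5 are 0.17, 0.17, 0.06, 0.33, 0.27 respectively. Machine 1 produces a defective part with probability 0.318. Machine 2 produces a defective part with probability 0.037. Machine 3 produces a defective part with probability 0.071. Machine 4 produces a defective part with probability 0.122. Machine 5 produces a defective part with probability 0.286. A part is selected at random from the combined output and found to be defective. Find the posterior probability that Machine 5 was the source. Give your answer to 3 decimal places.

Posterior probability ≈ 0.424

Tabulate prior·likelihood by source: [1] prior 0.17, lik 0.318, product 0.05406; [2] prior 0.17, lik 0.037, product 0.006290; [3] prior 0.06, lik 0.071, product 0.004260; [4] prior 0.33, lik 0.122, product 0.04026; [5] prior 0.27, lik 0.286, product 0.07722.
Normalizing constant = 0.18209; the posterior for Machine 5 is its product over the sum, 0.07722/0.18209 = 0.424.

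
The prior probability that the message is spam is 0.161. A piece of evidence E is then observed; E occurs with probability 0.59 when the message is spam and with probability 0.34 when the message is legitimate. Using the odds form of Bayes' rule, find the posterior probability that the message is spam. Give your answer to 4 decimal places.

Prior odds = 0.161/(1−0.161) = 0.19190.
Likelihood ratio for E = 0.59/0.34 = 1.7353.
Posterior odds = prior odds × LR = 0.33299.
Posterior probability = odds/(1+odds) = 0.33299/1.3330 = 0.2498.

Posterior probability ≈ 0.2498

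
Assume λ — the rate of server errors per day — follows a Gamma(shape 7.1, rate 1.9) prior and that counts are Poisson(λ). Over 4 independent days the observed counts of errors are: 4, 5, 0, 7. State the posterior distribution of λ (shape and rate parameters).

Total count ∑xᵢ = 16 over n = 4 days.
Gamma is conjugate to the Poisson likelihood: posterior is Gamma(shape = 7.1+16 = 23.1, rate = 1.9+4 = 5.9).

Posterior: Gamma(shape=23.1, rate=5.9)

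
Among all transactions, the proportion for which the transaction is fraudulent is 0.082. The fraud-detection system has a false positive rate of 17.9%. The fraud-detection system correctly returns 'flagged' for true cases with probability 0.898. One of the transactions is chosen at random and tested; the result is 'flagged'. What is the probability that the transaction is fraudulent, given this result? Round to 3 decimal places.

P(H | E) ≈ 0.309

Write H for 'the transaction is fraudulent'. Prior odds H:¬H = 0.082/0.918 = 0.089325. For the 'flagged' outcome, the likelihood ratio is 0.898/0.179 = 5.0168.
Posterior odds = 0.089325 × 5.0168 = 0.44812, so P(H|E) = 0.44812/(1+0.44812) = 0.309.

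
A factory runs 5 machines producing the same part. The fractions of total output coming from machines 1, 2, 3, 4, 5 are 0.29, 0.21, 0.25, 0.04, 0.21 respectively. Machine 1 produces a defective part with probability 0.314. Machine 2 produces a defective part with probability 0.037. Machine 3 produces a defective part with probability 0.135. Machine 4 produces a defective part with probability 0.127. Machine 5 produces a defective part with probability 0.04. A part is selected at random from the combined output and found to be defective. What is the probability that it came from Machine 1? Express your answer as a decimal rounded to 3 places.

Posterior probability ≈ 0.623

P(defective|M1) = 0.314; P(defective|M2) = 0.037; P(defective|M3) = 0.135; P(defective|M4) = 0.127; P(defective|M5) = 0.04.
Prior × likelihood for each source: 0.29·0.314=0.09106, 0.21·0.037=0.007770, 0.25·0.135=0.03375, 0.04·0.127=0.005080, 0.21·0.04=0.008400. Summing gives P(defective) = 0.14606.
P(Machine 1 | defective) = 0.09106 / 0.14606 = 0.623.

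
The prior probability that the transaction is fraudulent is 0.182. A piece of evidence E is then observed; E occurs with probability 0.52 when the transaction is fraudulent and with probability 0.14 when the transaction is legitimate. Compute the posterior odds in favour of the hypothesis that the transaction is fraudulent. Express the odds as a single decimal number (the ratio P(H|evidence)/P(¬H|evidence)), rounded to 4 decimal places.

Prior odds = 0.182/(1−0.182) = 0.22249.
Likelihood ratio for E = 0.52/0.14 = 3.7143.
Posterior odds = prior odds × LR = 0.82641.

Posterior odds ≈ 0.8264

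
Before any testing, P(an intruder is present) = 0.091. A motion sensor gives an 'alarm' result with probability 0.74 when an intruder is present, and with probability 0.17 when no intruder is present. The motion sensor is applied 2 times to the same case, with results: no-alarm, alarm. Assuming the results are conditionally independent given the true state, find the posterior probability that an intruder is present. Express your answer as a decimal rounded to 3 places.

Posterior P(H) ≈ 0.120

With H the event that an intruder is present, the joint likelihood of the observed sequence is P(data|H) = 0.26·0.74 = 0.19240 and P(data|¬H) = 0.83·0.17 = 0.14110.
Bayes: P(H|data) = 0.091·0.19240 / (0.091·0.19240 + 0.909·0.14110) = 0.017508/0.14577 = 0.1201.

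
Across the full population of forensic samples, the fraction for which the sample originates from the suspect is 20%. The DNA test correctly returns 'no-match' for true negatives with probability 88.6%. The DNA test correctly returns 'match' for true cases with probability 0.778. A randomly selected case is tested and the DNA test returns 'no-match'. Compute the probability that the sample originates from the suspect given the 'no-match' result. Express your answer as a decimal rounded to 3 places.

P(H | E) ≈ 0.059

Let H be the event that the sample originates from the suspect. P(H) = 0.2, so P(¬H) = 0.8. With E the 'no-match' result, P(E|H) = 0.222 and P(E|¬H) = 0.886.
P(E) = 0.222·0.2 + 0.886·0.8 = 0.044400 + 0.70880 = 0.75320.
By Bayes' theorem, P(H|E) = 0.044400 / 0.75320 = 0.059.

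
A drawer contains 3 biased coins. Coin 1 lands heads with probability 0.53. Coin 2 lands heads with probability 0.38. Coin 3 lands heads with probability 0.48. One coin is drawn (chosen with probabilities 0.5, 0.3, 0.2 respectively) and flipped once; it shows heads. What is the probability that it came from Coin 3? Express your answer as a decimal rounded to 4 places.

P(heads|C1) = 0.53; P(heads|C2) = 0.38; P(heads|C3) = 0.48.
Prior × likelihood for each source: 0.5·0.53=0.2650, 0.3·0.38=0.1140, 0.2·0.48=0.09600. Summing gives P(heads) = 0.47500.
P(Coin 3 | heads) = 0.09600 / 0.47500 = 0.2021.

Posterior probability ≈ 0.2021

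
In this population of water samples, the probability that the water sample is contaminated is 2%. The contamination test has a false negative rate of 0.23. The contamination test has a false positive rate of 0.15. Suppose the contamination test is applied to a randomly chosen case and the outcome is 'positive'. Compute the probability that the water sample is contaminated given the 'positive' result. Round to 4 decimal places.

Let H be the event that the water sample is contaminated. P(H) = 0.02, so P(¬H) = 0.98. With E the 'positive' result, P(E|H) = 0.77 and P(E|¬H) = 0.15.
P(E) = 0.77·0.02 + 0.15·0.98 = 0.015400 + 0.14700 = 0.16240.
By Bayes' theorem, P(H|E) = 0.015400 / 0.16240 = 0.0948.

P(H | E) ≈ 0.0948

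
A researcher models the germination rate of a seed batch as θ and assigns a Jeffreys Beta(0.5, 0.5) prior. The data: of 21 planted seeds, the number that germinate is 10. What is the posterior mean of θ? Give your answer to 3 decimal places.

Posterior mean ≈ 0.477

The binomial likelihood is conjugate to the Beta prior: with 10 successes and 11 failures, the posterior is Beta(0.5+10, 0.5+11) = Beta(10.5, 11.5).
E[θ | data] = 10.5/(10.5+11.5) = 0.477.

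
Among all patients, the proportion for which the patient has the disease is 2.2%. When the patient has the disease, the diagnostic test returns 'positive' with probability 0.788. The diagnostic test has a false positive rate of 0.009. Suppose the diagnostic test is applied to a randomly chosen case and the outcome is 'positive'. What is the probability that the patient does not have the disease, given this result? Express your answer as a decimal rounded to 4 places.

P(¬H | E) ≈ 0.3368

Write H for 'the patient has the disease'. Prior odds H:¬H = 0.022/0.978 = 0.022495. For the 'positive' outcome, the likelihood ratio is 0.788/0.009 = 87.556.
Posterior odds = 0.022495 × 87.556 = 1.9696, so P(H|E) = 1.9696/(1+1.9696) = 0.6632. Then P(¬H|E) = 1 − 0.6632 = 0.3368.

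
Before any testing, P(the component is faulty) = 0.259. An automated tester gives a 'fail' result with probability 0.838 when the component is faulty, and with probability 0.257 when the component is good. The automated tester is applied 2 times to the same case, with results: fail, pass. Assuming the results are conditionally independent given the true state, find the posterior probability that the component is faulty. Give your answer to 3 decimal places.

Posterior P(H) ≈ 0.199

With H the event that the component is faulty, the joint likelihood of the observed sequence is P(data|H) = 0.838·0.162 = 0.13576 and P(data|¬H) = 0.257·0.743 = 0.19095.
Bayes: P(H|data) = 0.259·0.13576 / (0.259·0.13576 + 0.741·0.19095) = 0.035161/0.17666 = 0.1990.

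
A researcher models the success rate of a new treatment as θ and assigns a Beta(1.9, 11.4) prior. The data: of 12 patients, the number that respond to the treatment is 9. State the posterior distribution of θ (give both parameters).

Posterior: Beta(10.9, 14.4)

The binomial likelihood is conjugate to the Beta prior: with 9 successes and 3 failures, the posterior is Beta(1.9+9, 11.4+3) = Beta(10.9, 14.4).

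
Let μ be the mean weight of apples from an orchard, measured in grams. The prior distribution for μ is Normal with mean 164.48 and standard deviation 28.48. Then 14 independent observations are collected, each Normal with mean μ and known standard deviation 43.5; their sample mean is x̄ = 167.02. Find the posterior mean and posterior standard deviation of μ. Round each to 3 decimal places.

Posterior mean ≈ 166.657; posterior SD ≈ 10.764

With known σ, the Normal prior is conjugate. Weight on the data is w = (n/σ²)/(n/σ² + 1/τ₀²) = 0.00739860/(0.00739860+0.00123288) = 0.85716.
Posterior mean = w·x̄ + (1−w)·μ₀ = 0.85716·167.02 + 0.14284·164.48 = 166.657. Posterior variance = 1/(0.00739860+0.00123288) = 115.855, so SD = 10.764.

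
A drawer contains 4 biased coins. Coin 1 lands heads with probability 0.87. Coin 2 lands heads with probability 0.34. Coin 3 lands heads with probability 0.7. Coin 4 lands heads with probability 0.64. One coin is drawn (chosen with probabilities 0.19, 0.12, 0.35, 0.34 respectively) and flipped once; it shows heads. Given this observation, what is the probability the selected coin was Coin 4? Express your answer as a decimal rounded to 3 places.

Posterior probability ≈ 0.325

P(heads|C1) = 0.87; P(heads|C2) = 0.34; P(heads|C3) = 0.7; P(heads|C4) = 0.64.
Prior × likelihood for each source: 0.19·0.87=0.1653, 0.12·0.34=0.04080, 0.35·0.7=0.2450, 0.34·0.64=0.2176. Summing gives P(heads) = 0.66870.
P(Coin 4 | heads) = 0.2176 / 0.66870 = 0.325.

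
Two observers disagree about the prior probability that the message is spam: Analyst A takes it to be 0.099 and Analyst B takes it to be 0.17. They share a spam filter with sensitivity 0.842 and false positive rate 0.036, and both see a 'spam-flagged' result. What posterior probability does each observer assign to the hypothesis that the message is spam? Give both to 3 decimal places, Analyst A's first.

Analyst A: 0.720; Analyst B: 0.827

The likelihood ratio for a 'spam-flagged' result is 0.842/0.036 = 23.389.
Analyst A: prior odds 0.099/0.901 = 0.10988; posterior odds 2.5699; posterior probability 0.720.
Analyst B: prior odds 0.17/0.83 = 0.20482; posterior odds 4.7905; posterior probability 0.827.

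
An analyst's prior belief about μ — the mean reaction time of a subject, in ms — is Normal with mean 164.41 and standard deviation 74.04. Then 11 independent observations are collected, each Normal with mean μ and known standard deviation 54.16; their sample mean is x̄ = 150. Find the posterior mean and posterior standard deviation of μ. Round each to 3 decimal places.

With known σ, the Normal prior is conjugate. Weight on the data is w = (n/σ²)/(n/σ² + 1/τ₀²) = 0.00375004/(0.00375004+0.00018242) = 0.95361.
Posterior mean = w·x̄ + (1−w)·μ₀ = 0.95361·150 + 0.046388·164.41 = 150.668. Posterior variance = 1/(0.00375004+0.00018242) = 254.294, so SD = 15.947.

Posterior mean ≈ 150.668; posterior SD ≈ 15.947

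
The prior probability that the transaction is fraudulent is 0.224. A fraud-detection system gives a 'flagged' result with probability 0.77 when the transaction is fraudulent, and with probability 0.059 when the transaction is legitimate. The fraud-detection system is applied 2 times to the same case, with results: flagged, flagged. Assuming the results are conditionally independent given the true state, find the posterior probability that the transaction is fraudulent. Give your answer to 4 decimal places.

Let H be the event that the transaction is fraudulent; start with P(H) = 0.224. P('flagged'|H) = 0.77, P('flagged'|¬H) = 0.059.
Update on result 1 ('flagged'): P(H) ← 0.77·0.2240 / (0.77·0.2240 + 0.059·0.7760) = 0.17248/0.21826 = 0.7902.
Update on result 2 ('flagged'): P(H) ← 0.77·0.7902 / (0.77·0.7902 + 0.059·0.2098) = 0.60848/0.62086 = 0.9801.

Posterior P(H) ≈ 0.9801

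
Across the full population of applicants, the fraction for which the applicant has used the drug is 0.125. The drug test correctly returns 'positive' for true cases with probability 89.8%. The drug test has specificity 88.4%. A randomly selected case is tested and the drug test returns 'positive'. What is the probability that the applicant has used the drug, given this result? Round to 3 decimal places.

P(H | E) ≈ 0.525

Write H for 'the applicant has used the drug'. Prior odds H:¬H = 0.125/0.875 = 0.14286. For the 'positive' outcome, the likelihood ratio is 0.898/0.116 = 7.7414.
Posterior odds = 0.14286 × 7.7414 = 1.1059, so P(H|E) = 1.1059/(1+1.1059) = 0.525.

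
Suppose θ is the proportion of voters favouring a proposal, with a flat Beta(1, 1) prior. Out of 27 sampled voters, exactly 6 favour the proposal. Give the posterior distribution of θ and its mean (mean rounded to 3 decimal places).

Observing 6 successes and 21 failures updates Beta(1, 1) by adding the success and failure counts to the two shape parameters: α = 1+6 = 7, β = 1+21 = 22.
E[θ | data] = 7/(7+22) = 0.241.

Posterior: Beta(7, 22); mean ≈ 0.241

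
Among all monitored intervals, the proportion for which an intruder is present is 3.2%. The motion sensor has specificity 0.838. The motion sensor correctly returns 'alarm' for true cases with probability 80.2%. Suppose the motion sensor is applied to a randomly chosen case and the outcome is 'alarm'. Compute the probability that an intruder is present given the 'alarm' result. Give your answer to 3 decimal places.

Let H be the event that an intruder is present. P(H) = 0.032, so P(¬H) = 0.968. With E the 'alarm' result, P(E|H) = 0.802 and P(E|¬H) = 0.162.
P(E) = 0.802·0.032 + 0.162·0.968 = 0.025664 + 0.15682 = 0.18248.
By Bayes' theorem, P(H|E) = 0.025664 / 0.18248 = 0.141.

P(H | E) ≈ 0.141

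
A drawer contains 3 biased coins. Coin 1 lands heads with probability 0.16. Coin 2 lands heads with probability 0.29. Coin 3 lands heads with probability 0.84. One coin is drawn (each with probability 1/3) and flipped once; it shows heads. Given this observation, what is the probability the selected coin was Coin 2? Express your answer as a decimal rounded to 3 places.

Tabulate prior·likelihood by source: [1] prior 0.333333, lik 0.16, product 0.05333; [2] prior 0.333333, lik 0.29, product 0.09667; [3] prior 0.333333, lik 0.84, product 0.2800.
Normalizing constant = 0.43000; the posterior for Coin 2 is its product over the sum, 0.09667/0.43000 = 0.225.

Posterior probability ≈ 0.225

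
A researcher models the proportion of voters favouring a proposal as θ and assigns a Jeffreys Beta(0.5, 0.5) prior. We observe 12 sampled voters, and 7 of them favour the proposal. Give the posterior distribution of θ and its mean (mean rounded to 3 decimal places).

The binomial likelihood is conjugate to the Beta prior: with 7 successes and 5 failures, the posterior is Beta(0.5+7, 0.5+5) = Beta(7.5, 5.5).
Posterior mean = α/(α+β) = 7.5/13 = 0.577.

Posterior: Beta(7.5, 5.5); mean ≈ 0.577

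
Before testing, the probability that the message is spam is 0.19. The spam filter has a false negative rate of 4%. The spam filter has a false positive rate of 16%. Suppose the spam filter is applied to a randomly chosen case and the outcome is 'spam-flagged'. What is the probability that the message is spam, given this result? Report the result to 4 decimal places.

P(H | E) ≈ 0.5846

Write H for 'the message is spam'. Prior odds H:¬H = 0.19/0.81 = 0.23457. For the 'spam-flagged' outcome, the likelihood ratio is 0.96/0.16 = 6.0000.
Posterior odds = 0.23457 × 6.0000 = 1.4074, so P(H|E) = 1.4074/(1+1.4074) = 0.5846.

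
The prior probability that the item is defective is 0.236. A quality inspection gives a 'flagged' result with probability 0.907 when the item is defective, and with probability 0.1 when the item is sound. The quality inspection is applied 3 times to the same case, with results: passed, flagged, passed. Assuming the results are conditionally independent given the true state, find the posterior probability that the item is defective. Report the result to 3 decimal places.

Posterior P(H) ≈ 0.029

With H the event that the item is defective, the joint likelihood of the observed sequence is P(data|H) = 0.093·0.907·0.093 = 0.0078446 and P(data|¬H) = 0.9·0.1·0.9 = 0.081000.
Bayes: P(H|data) = 0.236·0.0078446 / (0.236·0.0078446 + 0.764·0.081000) = 0.0018513/0.063735 = 0.0290.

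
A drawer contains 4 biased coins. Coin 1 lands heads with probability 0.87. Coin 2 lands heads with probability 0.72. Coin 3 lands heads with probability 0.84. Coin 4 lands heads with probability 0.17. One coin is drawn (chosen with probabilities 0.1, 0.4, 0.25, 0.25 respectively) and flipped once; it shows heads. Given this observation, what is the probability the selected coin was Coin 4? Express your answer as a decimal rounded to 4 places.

Posterior probability ≈ 0.0677

Tabulate prior·likelihood by source: [1] prior 0.1, lik 0.87, product 0.08700; [2] prior 0.4, lik 0.72, product 0.2880; [3] prior 0.25, lik 0.84, product 0.2100; [4] prior 0.25, lik 0.17, product 0.04250.
Normalizing constant = 0.62750; the posterior for Coin 4 is its product over the sum, 0.04250/0.62750 = 0.0677.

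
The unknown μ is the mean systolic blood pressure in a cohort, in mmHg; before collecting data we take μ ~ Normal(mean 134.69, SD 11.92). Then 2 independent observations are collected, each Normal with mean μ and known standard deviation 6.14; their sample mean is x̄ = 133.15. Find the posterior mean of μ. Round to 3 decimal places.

With known σ, the Normal prior is conjugate. Weight on the data is w = (n/σ²)/(n/σ² + 1/τ₀²) = 0.0530510/(0.0530510+0.00703797) = 0.88287.
Posterior mean = w·x̄ + (1−w)·μ₀ = 0.88287·133.15 + 0.11713·134.69 = 133.330.

Posterior mean ≈ 133.330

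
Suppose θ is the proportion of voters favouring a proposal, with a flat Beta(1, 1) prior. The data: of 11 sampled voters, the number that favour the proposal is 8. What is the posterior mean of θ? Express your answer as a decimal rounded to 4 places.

Posterior mean ≈ 0.6923

The binomial likelihood is conjugate to the Beta prior: with 8 successes and 3 failures, the posterior is Beta(1+8, 1+3) = Beta(9, 4).
E[θ | data] = 9/(9+4) = 0.6923.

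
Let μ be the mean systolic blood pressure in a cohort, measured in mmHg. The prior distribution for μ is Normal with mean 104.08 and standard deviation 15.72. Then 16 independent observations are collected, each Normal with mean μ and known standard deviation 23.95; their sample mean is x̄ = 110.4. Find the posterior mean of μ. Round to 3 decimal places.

Posterior mean ≈ 109.599

Prior precision 1/τ₀² = 1/15.72² = 0.00404664; data precision n/σ² = 16/23.95² = 0.0278939.
Posterior precision = 0.00404664 + 0.0278939 = 0.0319405.
Posterior mean = (0.00404664·104.08 + 0.0278939·110.4) / 0.0319405 = 109.599.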